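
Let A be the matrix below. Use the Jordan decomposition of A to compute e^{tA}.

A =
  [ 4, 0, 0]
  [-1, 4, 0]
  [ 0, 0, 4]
e^{tA} =
  [exp(4*t), 0, 0]
  [-t*exp(4*t), exp(4*t), 0]
  [0, 0, exp(4*t)]

Strategy: write A = P · J · P⁻¹ where J is a Jordan canonical form, so e^{tA} = P · e^{tJ} · P⁻¹, and e^{tJ} can be computed block-by-block.

A has Jordan form
J =
  [4, 1, 0]
  [0, 4, 0]
  [0, 0, 4]
(up to reordering of blocks).

Per-block formulas:
  For a 2×2 Jordan block J_2(4): exp(t · J_2(4)) = e^(4t)·(I + t·N), where N is the 2×2 nilpotent shift.
  For a 1×1 block at λ = 4: exp(t · [4]) = [e^(4t)].

After assembling e^{tJ} and conjugating by P, we get:

e^{tA} =
  [exp(4*t), 0, 0]
  [-t*exp(4*t), exp(4*t), 0]
  [0, 0, exp(4*t)]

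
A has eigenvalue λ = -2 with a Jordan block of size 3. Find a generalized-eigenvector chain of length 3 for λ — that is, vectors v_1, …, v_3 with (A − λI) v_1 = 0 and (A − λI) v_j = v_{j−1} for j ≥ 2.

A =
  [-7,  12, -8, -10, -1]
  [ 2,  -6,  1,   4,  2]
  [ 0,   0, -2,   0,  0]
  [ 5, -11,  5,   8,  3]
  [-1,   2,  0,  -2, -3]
A Jordan chain for λ = -2 of length 3:
v_1 = (2, 0, 0, -1, 0)ᵀ
v_2 = (-8, 1, 0, 5, 0)ᵀ
v_3 = (0, 0, 1, 0, 0)ᵀ

Let N = A − (-2)·I. We want v_3 with N^3 v_3 = 0 but N^2 v_3 ≠ 0; then v_{j-1} := N · v_j for j = 3, …, 2.

Pick v_3 = (0, 0, 1, 0, 0)ᵀ.
Then v_2 = N · v_3 = (-8, 1, 0, 5, 0)ᵀ.
Then v_1 = N · v_2 = (2, 0, 0, -1, 0)ᵀ.

Sanity check: (A − (-2)·I) v_1 = (0, 0, 0, 0, 0)ᵀ = 0. ✓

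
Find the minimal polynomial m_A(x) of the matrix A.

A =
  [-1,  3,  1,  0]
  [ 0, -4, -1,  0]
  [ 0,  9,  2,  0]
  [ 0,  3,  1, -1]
x^2 + 2*x + 1

The characteristic polynomial is χ_A(x) = (x + 1)^4, so the eigenvalues are known. The minimal polynomial is
  m_A(x) = Π_λ (x − λ)^{k_λ}
where k_λ is the size of the *largest* Jordan block for λ (equivalently, the smallest k with (A − λI)^k v = 0 for every generalised eigenvector v of λ).

  λ = -1: largest Jordan block has size 2, contributing (x + 1)^2

So m_A(x) = (x + 1)^2 = x^2 + 2*x + 1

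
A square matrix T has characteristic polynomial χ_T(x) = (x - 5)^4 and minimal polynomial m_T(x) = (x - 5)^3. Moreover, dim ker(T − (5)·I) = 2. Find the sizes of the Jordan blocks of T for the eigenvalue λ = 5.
Block sizes for λ = 5: [3, 1]

Step 1 — from the characteristic polynomial, algebraic multiplicity of λ = 5 is 4. From dim ker(T − (5)·I) = 2, there are exactly 2 Jordan blocks for λ = 5.
Step 2 — from the minimal polynomial, the factor (x − 5)^3 tells us the largest block for λ = 5 has size 3.
Step 3 — with total size 4, 2 blocks, and largest block 3, the block sizes (in nonincreasing order) are [3, 1].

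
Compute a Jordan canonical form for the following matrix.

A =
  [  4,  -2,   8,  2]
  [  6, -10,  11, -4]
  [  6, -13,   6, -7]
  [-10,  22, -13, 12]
J_1(0) ⊕ J_3(4)

The characteristic polynomial is
  det(x·I − A) = x^4 - 12*x^3 + 48*x^2 - 64*x = x*(x - 4)^3

Eigenvalues and multiplicities (the geometric multiplicity of λ is n − rank(A − λI), which equals the number of Jordan blocks for λ):
  λ = 0: algebraic multiplicity = 1, geometric multiplicity = 1
  λ = 4: algebraic multiplicity = 3, geometric multiplicity = 1

Determining the block sizes for each eigenvalue:
  λ = 0: one block (gm = 1), so the single block has size am = 1 → block sizes [1]
  λ = 4: one block (gm = 1), so the single block has size am = 3 → block sizes [3]

Assembling the blocks gives a Jordan form
J =
  [0, 0, 0, 0]
  [0, 4, 1, 0]
  [0, 0, 4, 1]
  [0, 0, 0, 4]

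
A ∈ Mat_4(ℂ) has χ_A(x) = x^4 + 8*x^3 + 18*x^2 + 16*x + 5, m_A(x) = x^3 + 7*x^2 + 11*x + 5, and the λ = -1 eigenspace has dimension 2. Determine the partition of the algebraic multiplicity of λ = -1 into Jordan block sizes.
Block sizes for λ = -1: [2, 1]

Step 1 — from the characteristic polynomial, algebraic multiplicity of λ = -1 is 3. From dim ker(A − (-1)·I) = 2, there are exactly 2 Jordan blocks for λ = -1.
Step 2 — from the minimal polynomial, the factor (x + 1)^2 tells us the largest block for λ = -1 has size 2.
Step 3 — with total size 3, 2 blocks, and largest block 2, the block sizes (in nonincreasing order) are [2, 1].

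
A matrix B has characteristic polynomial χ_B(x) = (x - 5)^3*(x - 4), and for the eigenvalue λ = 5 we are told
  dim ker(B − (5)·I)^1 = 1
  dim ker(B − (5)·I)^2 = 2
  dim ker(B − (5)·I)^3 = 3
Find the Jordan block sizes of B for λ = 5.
Block sizes for λ = 5: [3]

From the dimensions of kernels of powers, the number of Jordan blocks of size at least j is d_j − d_{j−1} where d_j = dim ker(N^j) (with d_0 = 0). Computing the differences gives [1, 1, 1].
The number of blocks of size exactly k is (#blocks of size ≥ k) − (#blocks of size ≥ k + 1), so the partition is: 1 block(s) of size 3.
In nonincreasing order the block sizes are [3].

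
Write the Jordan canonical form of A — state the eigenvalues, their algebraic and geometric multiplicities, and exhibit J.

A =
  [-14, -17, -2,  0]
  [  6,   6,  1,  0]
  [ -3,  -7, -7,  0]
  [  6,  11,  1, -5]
J_3(-5) ⊕ J_1(-5)

The characteristic polynomial is
  det(x·I − A) = x^4 + 20*x^3 + 150*x^2 + 500*x + 625 = (x + 5)^4

Eigenvalues and multiplicities (the geometric multiplicity of λ is n − rank(A − λI), which equals the number of Jordan blocks for λ):
  λ = -5: algebraic multiplicity = 4, geometric multiplicity = 2

Determining the block sizes for each eigenvalue:
  λ = -5: with am = 4 and gm = 2, the partition is not yet determined (e.g. several partitions of 4 into 2 parts exist). Let N = A − (-5)·I. Computing rank(N^1) = 2, rank(N^2) = 1, rank(N^3) = 0; the number of blocks of size ≥ j is rank(N^{j−1}) − rank(N^j), giving [2, 1, 1]. So we have 1 block(s) of size 3, 1 block(s) of size 1 → block sizes [3, 1]

Assembling the blocks gives a Jordan form
J =
  [-5,  1,  0,  0]
  [ 0, -5,  1,  0]
  [ 0,  0, -5,  0]
  [ 0,  0,  0, -5]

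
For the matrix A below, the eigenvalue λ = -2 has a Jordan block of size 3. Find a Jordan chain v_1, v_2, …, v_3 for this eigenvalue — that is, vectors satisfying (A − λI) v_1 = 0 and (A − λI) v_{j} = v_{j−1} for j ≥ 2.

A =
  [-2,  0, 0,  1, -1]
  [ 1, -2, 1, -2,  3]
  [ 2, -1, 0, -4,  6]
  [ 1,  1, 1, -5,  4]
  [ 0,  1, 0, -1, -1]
A Jordan chain for λ = -2 of length 3:
v_1 = (1, 0, -1, 0, 0)ᵀ
v_2 = (0, 1, 2, 1, 0)ᵀ
v_3 = (1, 0, 0, 0, 0)ᵀ

Let N = A − (-2)·I. We want v_3 with N^3 v_3 = 0 but N^2 v_3 ≠ 0; then v_{j-1} := N · v_j for j = 3, …, 2.

Pick v_3 = (1, 0, 0, 0, 0)ᵀ.
Then v_2 = N · v_3 = (0, 1, 2, 1, 0)ᵀ.
Then v_1 = N · v_2 = (1, 0, -1, 0, 0)ᵀ.

Sanity check: (A − (-2)·I) v_1 = (0, 0, 0, 0, 0)ᵀ = 0. ✓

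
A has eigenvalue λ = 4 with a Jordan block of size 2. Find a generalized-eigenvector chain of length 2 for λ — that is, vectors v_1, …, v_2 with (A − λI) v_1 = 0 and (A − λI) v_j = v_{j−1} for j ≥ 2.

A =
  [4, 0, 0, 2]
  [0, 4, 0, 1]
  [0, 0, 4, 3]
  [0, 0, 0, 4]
A Jordan chain for λ = 4 of length 2:
v_1 = (2, 1, 3, 0)ᵀ
v_2 = (0, 0, 0, 1)ᵀ

Let N = A − (4)·I. We want v_2 with N^2 v_2 = 0 but N^1 v_2 ≠ 0; then v_{j-1} := N · v_j for j = 2, …, 2.

Pick v_2 = (0, 0, 0, 1)ᵀ.
Then v_1 = N · v_2 = (2, 1, 3, 0)ᵀ.

Sanity check: (A − (4)·I) v_1 = (0, 0, 0, 0)ᵀ = 0. ✓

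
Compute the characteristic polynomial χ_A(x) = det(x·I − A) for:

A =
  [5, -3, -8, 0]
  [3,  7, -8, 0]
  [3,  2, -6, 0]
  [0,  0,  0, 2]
x^4 - 8*x^3 + 24*x^2 - 32*x + 16

Expanding det(x·I − A) (e.g. by cofactor expansion or by noting that A is similar to its Jordan form J, which has the same characteristic polynomial as A) gives
  χ_A(x) = x^4 - 8*x^3 + 24*x^2 - 32*x + 16
which factors as (x - 2)^4. The eigenvalues (with algebraic multiplicities) are λ = 2 with multiplicity 4.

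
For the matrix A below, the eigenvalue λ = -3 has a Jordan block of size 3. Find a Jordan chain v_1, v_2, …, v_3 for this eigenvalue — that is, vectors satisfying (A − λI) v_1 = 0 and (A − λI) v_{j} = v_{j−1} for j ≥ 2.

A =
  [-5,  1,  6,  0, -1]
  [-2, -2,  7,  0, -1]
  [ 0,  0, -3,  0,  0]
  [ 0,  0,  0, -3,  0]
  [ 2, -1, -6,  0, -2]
A Jordan chain for λ = -3 of length 3:
v_1 = (1, 1, 0, 0, -1)ᵀ
v_2 = (6, 7, 0, 0, -6)ᵀ
v_3 = (0, 0, 1, 0, 0)ᵀ

Let N = A − (-3)·I. We want v_3 with N^3 v_3 = 0 but N^2 v_3 ≠ 0; then v_{j-1} := N · v_j for j = 3, …, 2.

Pick v_3 = (0, 0, 1, 0, 0)ᵀ.
Then v_2 = N · v_3 = (6, 7, 0, 0, -6)ᵀ.
Then v_1 = N · v_2 = (1, 1, 0, 0, -1)ᵀ.

Sanity check: (A − (-3)·I) v_1 = (0, 0, 0, 0, 0)ᵀ = 0. ✓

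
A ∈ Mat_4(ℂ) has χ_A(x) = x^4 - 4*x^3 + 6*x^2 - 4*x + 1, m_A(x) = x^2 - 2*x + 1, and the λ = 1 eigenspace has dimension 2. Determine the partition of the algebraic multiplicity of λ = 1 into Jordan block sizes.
Block sizes for λ = 1: [2, 2]

Step 1 — from the characteristic polynomial, algebraic multiplicity of λ = 1 is 4. From dim ker(A − (1)·I) = 2, there are exactly 2 Jordan blocks for λ = 1.
Step 2 — from the minimal polynomial, the factor (x − 1)^2 tells us the largest block for λ = 1 has size 2.
Step 3 — with total size 4, 2 blocks, and largest block 2, the block sizes (in nonincreasing order) are [2, 2].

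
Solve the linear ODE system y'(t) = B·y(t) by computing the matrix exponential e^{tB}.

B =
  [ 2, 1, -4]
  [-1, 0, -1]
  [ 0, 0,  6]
e^{tB} =
  [t*exp(t) + exp(t), t*exp(t), t*exp(t) - exp(6*t) + exp(t)]
  [-t*exp(t), -t*exp(t) + exp(t), -t*exp(t)]
  [0, 0, exp(6*t)]

Strategy: write B = P · J · P⁻¹ where J is a Jordan canonical form, so e^{tB} = P · e^{tJ} · P⁻¹, and e^{tJ} can be computed block-by-block.

B has Jordan form
J =
  [1, 1, 0]
  [0, 1, 0]
  [0, 0, 6]
(up to reordering of blocks).

Per-block formulas:
  For a 2×2 Jordan block J_2(1): exp(t · J_2(1)) = e^(1t)·(I + t·N), where N is the 2×2 nilpotent shift.
  For a 1×1 block at λ = 6: exp(t · [6]) = [e^(6t)].

After assembling e^{tJ} and conjugating by P, we get:

e^{tB} =
  [t*exp(t) + exp(t), t*exp(t), t*exp(t) - exp(6*t) + exp(t)]
  [-t*exp(t), -t*exp(t) + exp(t), -t*exp(t)]
  [0, 0, exp(6*t)]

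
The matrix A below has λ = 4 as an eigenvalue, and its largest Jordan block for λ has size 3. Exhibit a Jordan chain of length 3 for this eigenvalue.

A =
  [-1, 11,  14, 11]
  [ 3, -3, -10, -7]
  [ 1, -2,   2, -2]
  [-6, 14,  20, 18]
A Jordan chain for λ = 4 of length 3:
v_1 = (6, -4, -1, 8)ᵀ
v_2 = (-5, 3, 1, -6)ᵀ
v_3 = (1, 0, 0, 0)ᵀ

Let N = A − (4)·I. We want v_3 with N^3 v_3 = 0 but N^2 v_3 ≠ 0; then v_{j-1} := N · v_j for j = 3, …, 2.

Pick v_3 = (1, 0, 0, 0)ᵀ.
Then v_2 = N · v_3 = (-5, 3, 1, -6)ᵀ.
Then v_1 = N · v_2 = (6, -4, -1, 8)ᵀ.

Sanity check: (A − (4)·I) v_1 = (0, 0, 0, 0)ᵀ = 0. ✓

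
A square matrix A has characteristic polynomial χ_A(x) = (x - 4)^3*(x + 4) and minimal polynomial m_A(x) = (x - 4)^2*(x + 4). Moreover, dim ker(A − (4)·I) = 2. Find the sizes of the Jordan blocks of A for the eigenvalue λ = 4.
Block sizes for λ = 4: [2, 1]

Step 1 — from the characteristic polynomial, algebraic multiplicity of λ = 4 is 3. From dim ker(A − (4)·I) = 2, there are exactly 2 Jordan blocks for λ = 4.
Step 2 — from the minimal polynomial, the factor (x − 4)^2 tells us the largest block for λ = 4 has size 2.
Step 3 — with total size 3, 2 blocks, and largest block 2, the block sizes (in nonincreasing order) are [2, 1].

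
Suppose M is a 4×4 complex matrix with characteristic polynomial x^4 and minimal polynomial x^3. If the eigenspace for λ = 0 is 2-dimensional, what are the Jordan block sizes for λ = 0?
Block sizes for λ = 0: [3, 1]

Step 1 — from the characteristic polynomial, algebraic multiplicity of λ = 0 is 4. From dim ker(M − (0)·I) = 2, there are exactly 2 Jordan blocks for λ = 0.
Step 2 — from the minimal polynomial, the factor (x − 0)^3 tells us the largest block for λ = 0 has size 3.
Step 3 — with total size 4, 2 blocks, and largest block 3, the block sizes (in nonincreasing order) are [3, 1].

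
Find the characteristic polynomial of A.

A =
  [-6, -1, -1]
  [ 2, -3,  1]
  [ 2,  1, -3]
x^3 + 12*x^2 + 48*x + 64

Expanding det(x·I − A) (e.g. by cofactor expansion or by noting that A is similar to its Jordan form J, which has the same characteristic polynomial as A) gives
  χ_A(x) = x^3 + 12*x^2 + 48*x + 64
which factors as (x + 4)^3. The eigenvalues (with algebraic multiplicities) are λ = -4 with multiplicity 3.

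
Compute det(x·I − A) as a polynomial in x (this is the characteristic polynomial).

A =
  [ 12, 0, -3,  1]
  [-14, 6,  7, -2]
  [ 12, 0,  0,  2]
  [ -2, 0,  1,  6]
x^4 - 24*x^3 + 216*x^2 - 864*x + 1296

Expanding det(x·I − A) (e.g. by cofactor expansion or by noting that A is similar to its Jordan form J, which has the same characteristic polynomial as A) gives
  χ_A(x) = x^4 - 24*x^3 + 216*x^2 - 864*x + 1296
which factors as (x - 6)^4. The eigenvalues (with algebraic multiplicities) are λ = 6 with multiplicity 4.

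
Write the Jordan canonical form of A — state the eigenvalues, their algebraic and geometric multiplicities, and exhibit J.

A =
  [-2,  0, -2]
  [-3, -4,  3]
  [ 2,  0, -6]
J_2(-4) ⊕ J_1(-4)

The characteristic polynomial is
  det(x·I − A) = x^3 + 12*x^2 + 48*x + 64 = (x + 4)^3

Eigenvalues and multiplicities (the geometric multiplicity of λ is n − rank(A − λI), which equals the number of Jordan blocks for λ):
  λ = -4: algebraic multiplicity = 3, geometric multiplicity = 2

Determining the block sizes for each eigenvalue:
  λ = -4: 2 blocks summing to 3 forces exactly one block of size 2 and the rest size 1 → block sizes [2, 1]

Assembling the blocks gives a Jordan form
J =
  [-4,  1,  0]
  [ 0, -4,  0]
  [ 0,  0, -4]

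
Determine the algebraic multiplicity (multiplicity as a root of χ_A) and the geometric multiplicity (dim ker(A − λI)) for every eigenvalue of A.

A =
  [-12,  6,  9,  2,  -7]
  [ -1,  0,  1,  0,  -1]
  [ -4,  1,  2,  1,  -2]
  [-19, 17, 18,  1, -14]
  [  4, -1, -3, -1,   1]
λ = -2: alg = 3, geom = 2; λ = -1: alg = 2, geom = 1

Step 1 — factor the characteristic polynomial to read off the algebraic multiplicities:
  χ_A(x) = (x + 1)^2*(x + 2)^3

Step 2 — compute geometric multiplicities via the rank-nullity identity g(λ) = n − rank(A − λI):
  rank(A − (-2)·I) = 3, so dim ker(A − (-2)·I) = n − 3 = 2
  rank(A − (-1)·I) = 4, so dim ker(A − (-1)·I) = n − 4 = 1

Summary:
  λ = -2: algebraic multiplicity = 3, geometric multiplicity = 2
  λ = -1: algebraic multiplicity = 2, geometric multiplicity = 1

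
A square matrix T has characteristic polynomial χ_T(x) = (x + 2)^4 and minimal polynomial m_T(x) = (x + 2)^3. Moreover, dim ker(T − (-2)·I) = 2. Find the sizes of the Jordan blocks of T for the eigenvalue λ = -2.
Block sizes for λ = -2: [3, 1]

Step 1 — from the characteristic polynomial, algebraic multiplicity of λ = -2 is 4. From dim ker(T − (-2)·I) = 2, there are exactly 2 Jordan blocks for λ = -2.
Step 2 — from the minimal polynomial, the factor (x + 2)^3 tells us the largest block for λ = -2 has size 3.
Step 3 — with total size 4, 2 blocks, and largest block 3, the block sizes (in nonincreasing order) are [3, 1].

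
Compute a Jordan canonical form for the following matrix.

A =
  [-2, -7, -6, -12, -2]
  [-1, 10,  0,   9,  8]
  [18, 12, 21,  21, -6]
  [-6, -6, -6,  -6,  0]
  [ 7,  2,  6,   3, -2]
J_2(3) ⊕ J_1(3) ⊕ J_1(6) ⊕ J_1(6)

The characteristic polynomial is
  det(x·I − A) = x^5 - 21*x^4 + 171*x^3 - 675*x^2 + 1296*x - 972 = (x - 6)^2*(x - 3)^3

Eigenvalues and multiplicities (the geometric multiplicity of λ is n − rank(A − λI), which equals the number of Jordan blocks for λ):
  λ = 3: algebraic multiplicity = 3, geometric multiplicity = 2
  λ = 6: algebraic multiplicity = 2, geometric multiplicity = 2

Determining the block sizes for each eigenvalue:
  λ = 3: 2 blocks summing to 3 forces exactly one block of size 2 and the rest size 1 → block sizes [2, 1]
  λ = 6: gm = am = 2, so every block has size 1 → block sizes [1, 1]

Assembling the blocks gives a Jordan form
J =
  [3, 1, 0, 0, 0]
  [0, 3, 0, 0, 0]
  [0, 0, 3, 0, 0]
  [0, 0, 0, 6, 0]
  [0, 0, 0, 0, 6]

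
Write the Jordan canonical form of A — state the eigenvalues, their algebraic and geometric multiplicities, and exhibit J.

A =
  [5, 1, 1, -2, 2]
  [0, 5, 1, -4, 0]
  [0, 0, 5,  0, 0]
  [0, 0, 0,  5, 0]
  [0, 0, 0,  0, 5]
J_3(5) ⊕ J_1(5) ⊕ J_1(5)

The characteristic polynomial is
  det(x·I − A) = x^5 - 25*x^4 + 250*x^3 - 1250*x^2 + 3125*x - 3125 = (x - 5)^5

Eigenvalues and multiplicities (the geometric multiplicity of λ is n − rank(A − λI), which equals the number of Jordan blocks for λ):
  λ = 5: algebraic multiplicity = 5, geometric multiplicity = 3

Determining the block sizes for each eigenvalue:
  λ = 5: with am = 5 and gm = 3, the partition is not yet determined (e.g. several partitions of 5 into 3 parts exist). Let N = A − (5)·I. Computing rank(N^1) = 2, rank(N^2) = 1, rank(N^3) = 0; the number of blocks of size ≥ j is rank(N^{j−1}) − rank(N^j), giving [3, 1, 1]. So we have 1 block(s) of size 3, 2 block(s) of size 1 → block sizes [3, 1, 1]

Assembling the blocks gives a Jordan form
J =
  [5, 1, 0, 0, 0]
  [0, 5, 1, 0, 0]
  [0, 0, 5, 0, 0]
  [0, 0, 0, 5, 0]
  [0, 0, 0, 0, 5]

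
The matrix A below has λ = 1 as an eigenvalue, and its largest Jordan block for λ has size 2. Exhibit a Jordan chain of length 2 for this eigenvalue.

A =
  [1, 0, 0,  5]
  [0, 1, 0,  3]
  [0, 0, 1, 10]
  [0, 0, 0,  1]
A Jordan chain for λ = 1 of length 2:
v_1 = (5, 3, 10, 0)ᵀ
v_2 = (0, 0, 0, 1)ᵀ

Let N = A − (1)·I. We want v_2 with N^2 v_2 = 0 but N^1 v_2 ≠ 0; then v_{j-1} := N · v_j for j = 2, …, 2.

Pick v_2 = (0, 0, 0, 1)ᵀ.
Then v_1 = N · v_2 = (5, 3, 10, 0)ᵀ.

Sanity check: (A − (1)·I) v_1 = (0, 0, 0, 0)ᵀ = 0. ✓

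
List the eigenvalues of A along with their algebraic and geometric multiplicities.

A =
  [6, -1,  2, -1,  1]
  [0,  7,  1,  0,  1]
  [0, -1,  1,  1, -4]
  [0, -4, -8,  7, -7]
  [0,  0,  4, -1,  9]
λ = 6: alg = 5, geom = 2

Step 1 — factor the characteristic polynomial to read off the algebraic multiplicities:
  χ_A(x) = (x - 6)^5

Step 2 — compute geometric multiplicities via the rank-nullity identity g(λ) = n − rank(A − λI):
  rank(A − (6)·I) = 3, so dim ker(A − (6)·I) = n − 3 = 2

Summary:
  λ = 6: algebraic multiplicity = 5, geometric multiplicity = 2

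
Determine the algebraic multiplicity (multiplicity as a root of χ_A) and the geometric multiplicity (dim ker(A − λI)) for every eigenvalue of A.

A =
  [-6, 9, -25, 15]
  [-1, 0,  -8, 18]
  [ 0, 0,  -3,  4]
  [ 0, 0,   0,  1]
λ = -3: alg = 3, geom = 1; λ = 1: alg = 1, geom = 1

Step 1 — factor the characteristic polynomial to read off the algebraic multiplicities:
  χ_A(x) = (x - 1)*(x + 3)^3

Step 2 — compute geometric multiplicities via the rank-nullity identity g(λ) = n − rank(A − λI):
  rank(A − (-3)·I) = 3, so dim ker(A − (-3)·I) = n − 3 = 1
  rank(A − (1)·I) = 3, so dim ker(A − (1)·I) = n − 3 = 1

Summary:
  λ = -3: algebraic multiplicity = 3, geometric multiplicity = 1
  λ = 1: algebraic multiplicity = 1, geometric multiplicity = 1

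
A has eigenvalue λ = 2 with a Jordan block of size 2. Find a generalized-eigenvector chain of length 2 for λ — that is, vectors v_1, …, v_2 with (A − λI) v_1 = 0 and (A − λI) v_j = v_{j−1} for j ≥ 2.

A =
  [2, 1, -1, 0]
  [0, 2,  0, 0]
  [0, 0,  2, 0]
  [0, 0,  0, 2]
A Jordan chain for λ = 2 of length 2:
v_1 = (1, 0, 0, 0)ᵀ
v_2 = (0, 1, 0, 0)ᵀ

Let N = A − (2)·I. We want v_2 with N^2 v_2 = 0 but N^1 v_2 ≠ 0; then v_{j-1} := N · v_j for j = 2, …, 2.

Pick v_2 = (0, 1, 0, 0)ᵀ.
Then v_1 = N · v_2 = (1, 0, 0, 0)ᵀ.

Sanity check: (A − (2)·I) v_1 = (0, 0, 0, 0)ᵀ = 0. ✓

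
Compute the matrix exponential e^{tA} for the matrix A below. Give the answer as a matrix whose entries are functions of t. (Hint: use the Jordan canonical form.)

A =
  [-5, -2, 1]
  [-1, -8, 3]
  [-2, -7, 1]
e^{tA} =
  [t^2*exp(-4*t)/2 - t*exp(-4*t) + exp(-4*t), 3*t^2*exp(-4*t)/2 - 2*t*exp(-4*t), -t^2*exp(-4*t) + t*exp(-4*t)]
  [-t^2*exp(-4*t)/2 - t*exp(-4*t), -3*t^2*exp(-4*t)/2 - 4*t*exp(-4*t) + exp(-4*t), t^2*exp(-4*t) + 3*t*exp(-4*t)]
  [-t^2*exp(-4*t)/2 - 2*t*exp(-4*t), -3*t^2*exp(-4*t)/2 - 7*t*exp(-4*t), t^2*exp(-4*t) + 5*t*exp(-4*t) + exp(-4*t)]

Strategy: write A = P · J · P⁻¹ where J is a Jordan canonical form, so e^{tA} = P · e^{tJ} · P⁻¹, and e^{tJ} can be computed block-by-block.

A has Jordan form
J =
  [-4,  1,  0]
  [ 0, -4,  1]
  [ 0,  0, -4]
(up to reordering of blocks).

Per-block formulas:
  For a 3×3 Jordan block J_3(-4): exp(t · J_3(-4)) = e^(-4t)·(I + t·N + (t^2/2)·N^2), where N is the 3×3 nilpotent shift.

After assembling e^{tJ} and conjugating by P, we get:

e^{tA} =
  [t^2*exp(-4*t)/2 - t*exp(-4*t) + exp(-4*t), 3*t^2*exp(-4*t)/2 - 2*t*exp(-4*t), -t^2*exp(-4*t) + t*exp(-4*t)]
  [-t^2*exp(-4*t)/2 - t*exp(-4*t), -3*t^2*exp(-4*t)/2 - 4*t*exp(-4*t) + exp(-4*t), t^2*exp(-4*t) + 3*t*exp(-4*t)]
  [-t^2*exp(-4*t)/2 - 2*t*exp(-4*t), -3*t^2*exp(-4*t)/2 - 7*t*exp(-4*t), t^2*exp(-4*t) + 5*t*exp(-4*t) + exp(-4*t)]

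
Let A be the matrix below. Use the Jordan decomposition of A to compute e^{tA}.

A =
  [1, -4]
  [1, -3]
e^{tA} =
  [2*t*exp(-t) + exp(-t), -4*t*exp(-t)]
  [t*exp(-t), -2*t*exp(-t) + exp(-t)]

Strategy: write A = P · J · P⁻¹ where J is a Jordan canonical form, so e^{tA} = P · e^{tJ} · P⁻¹, and e^{tJ} can be computed block-by-block.

A has Jordan form
J =
  [-1,  1]
  [ 0, -1]
(up to reordering of blocks).

Per-block formulas:
  For a 2×2 Jordan block J_2(-1): exp(t · J_2(-1)) = e^(-1t)·(I + t·N), where N is the 2×2 nilpotent shift.

After assembling e^{tJ} and conjugating by P, we get:

e^{tA} =
  [2*t*exp(-t) + exp(-t), -4*t*exp(-t)]
  [t*exp(-t), -2*t*exp(-t) + exp(-t)]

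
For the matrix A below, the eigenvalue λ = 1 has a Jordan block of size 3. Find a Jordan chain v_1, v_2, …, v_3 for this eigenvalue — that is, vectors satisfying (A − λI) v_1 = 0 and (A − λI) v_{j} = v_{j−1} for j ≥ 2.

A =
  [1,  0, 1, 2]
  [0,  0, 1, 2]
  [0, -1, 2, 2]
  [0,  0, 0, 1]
A Jordan chain for λ = 1 of length 3:
v_1 = (-1, 0, 0, 0)ᵀ
v_2 = (0, -1, -1, 0)ᵀ
v_3 = (0, 1, 0, 0)ᵀ

Let N = A − (1)·I. We want v_3 with N^3 v_3 = 0 but N^2 v_3 ≠ 0; then v_{j-1} := N · v_j for j = 3, …, 2.

Pick v_3 = (0, 1, 0, 0)ᵀ.
Then v_2 = N · v_3 = (0, -1, -1, 0)ᵀ.
Then v_1 = N · v_2 = (-1, 0, 0, 0)ᵀ.

Sanity check: (A − (1)·I) v_1 = (0, 0, 0, 0)ᵀ = 0. ✓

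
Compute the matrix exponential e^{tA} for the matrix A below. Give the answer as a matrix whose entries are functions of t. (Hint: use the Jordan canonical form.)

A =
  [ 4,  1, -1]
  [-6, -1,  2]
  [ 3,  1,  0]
e^{tA} =
  [3*t*exp(t) + exp(t), t*exp(t), -t*exp(t)]
  [-6*t*exp(t), -2*t*exp(t) + exp(t), 2*t*exp(t)]
  [3*t*exp(t), t*exp(t), -t*exp(t) + exp(t)]

Strategy: write A = P · J · P⁻¹ where J is a Jordan canonical form, so e^{tA} = P · e^{tJ} · P⁻¹, and e^{tJ} can be computed block-by-block.

A has Jordan form
J =
  [1, 1, 0]
  [0, 1, 0]
  [0, 0, 1]
(up to reordering of blocks).

Per-block formulas:
  For a 2×2 Jordan block J_2(1): exp(t · J_2(1)) = e^(1t)·(I + t·N), where N is the 2×2 nilpotent shift.
  For a 1×1 block at λ = 1: exp(t · [1]) = [e^(1t)].

After assembling e^{tJ} and conjugating by P, we get:

e^{tA} =
  [3*t*exp(t) + exp(t), t*exp(t), -t*exp(t)]
  [-6*t*exp(t), -2*t*exp(t) + exp(t), 2*t*exp(t)]
  [3*t*exp(t), t*exp(t), -t*exp(t) + exp(t)]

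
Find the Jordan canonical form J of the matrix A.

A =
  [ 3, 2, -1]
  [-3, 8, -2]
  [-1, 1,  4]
J_3(5)

The characteristic polynomial is
  det(x·I − A) = x^3 - 15*x^2 + 75*x - 125 = (x - 5)^3

Eigenvalues and multiplicities (the geometric multiplicity of λ is n − rank(A − λI), which equals the number of Jordan blocks for λ):
  λ = 5: algebraic multiplicity = 3, geometric multiplicity = 1

Determining the block sizes for each eigenvalue:
  λ = 5: one block (gm = 1), so the single block has size am = 3 → block sizes [3]

Assembling the blocks gives a Jordan form
J =
  [5, 1, 0]
  [0, 5, 1]
  [0, 0, 5]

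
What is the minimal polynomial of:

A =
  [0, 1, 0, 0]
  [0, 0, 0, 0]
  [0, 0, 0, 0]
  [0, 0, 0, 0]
x^2

The characteristic polynomial is χ_A(x) = x^4, so the eigenvalues are known. The minimal polynomial is
  m_A(x) = Π_λ (x − λ)^{k_λ}
where k_λ is the size of the *largest* Jordan block for λ (equivalently, the smallest k with (A − λI)^k v = 0 for every generalised eigenvector v of λ).

  λ = 0: largest Jordan block has size 2, contributing (x − 0)^2

So m_A(x) = x^2 = x^2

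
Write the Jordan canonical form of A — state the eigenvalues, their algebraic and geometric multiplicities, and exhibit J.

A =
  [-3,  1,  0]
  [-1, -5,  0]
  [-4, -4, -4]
J_2(-4) ⊕ J_1(-4)

The characteristic polynomial is
  det(x·I − A) = x^3 + 12*x^2 + 48*x + 64 = (x + 4)^3

Eigenvalues and multiplicities (the geometric multiplicity of λ is n − rank(A − λI), which equals the number of Jordan blocks for λ):
  λ = -4: algebraic multiplicity = 3, geometric multiplicity = 2

Determining the block sizes for each eigenvalue:
  λ = -4: 2 blocks summing to 3 forces exactly one block of size 2 and the rest size 1 → block sizes [2, 1]

Assembling the blocks gives a Jordan form
J =
  [-4,  1,  0]
  [ 0, -4,  0]
  [ 0,  0, -4]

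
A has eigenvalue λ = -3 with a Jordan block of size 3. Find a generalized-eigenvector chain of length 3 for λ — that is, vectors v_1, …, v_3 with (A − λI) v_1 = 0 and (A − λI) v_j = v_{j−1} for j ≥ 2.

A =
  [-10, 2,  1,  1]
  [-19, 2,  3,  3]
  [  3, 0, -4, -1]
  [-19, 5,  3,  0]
A Jordan chain for λ = -3 of length 3:
v_1 = (-5, -10, -5, -10)ᵀ
v_2 = (-7, -19, 3, -19)ᵀ
v_3 = (1, 0, 0, 0)ᵀ

Let N = A − (-3)·I. We want v_3 with N^3 v_3 = 0 but N^2 v_3 ≠ 0; then v_{j-1} := N · v_j for j = 3, …, 2.

Pick v_3 = (1, 0, 0, 0)ᵀ.
Then v_2 = N · v_3 = (-7, -19, 3, -19)ᵀ.
Then v_1 = N · v_2 = (-5, -10, -5, -10)ᵀ.

Sanity check: (A − (-3)·I) v_1 = (0, 0, 0, 0)ᵀ = 0. ✓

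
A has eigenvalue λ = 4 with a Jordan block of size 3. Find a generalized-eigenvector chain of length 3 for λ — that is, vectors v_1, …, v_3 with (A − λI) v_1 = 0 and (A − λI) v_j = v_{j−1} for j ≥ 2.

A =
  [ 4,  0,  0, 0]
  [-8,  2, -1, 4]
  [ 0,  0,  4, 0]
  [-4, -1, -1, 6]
A Jordan chain for λ = 4 of length 3:
v_1 = (0, -2, 0, -1)ᵀ
v_2 = (0, -1, 0, -1)ᵀ
v_3 = (0, 0, 1, 0)ᵀ

Let N = A − (4)·I. We want v_3 with N^3 v_3 = 0 but N^2 v_3 ≠ 0; then v_{j-1} := N · v_j for j = 3, …, 2.

Pick v_3 = (0, 0, 1, 0)ᵀ.
Then v_2 = N · v_3 = (0, -1, 0, -1)ᵀ.
Then v_1 = N · v_2 = (0, -2, 0, -1)ᵀ.

Sanity check: (A − (4)·I) v_1 = (0, 0, 0, 0)ᵀ = 0. ✓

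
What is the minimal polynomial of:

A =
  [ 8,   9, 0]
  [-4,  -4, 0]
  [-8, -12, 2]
x^2 - 4*x + 4

The characteristic polynomial is χ_A(x) = (x - 2)^3, so the eigenvalues are known. The minimal polynomial is
  m_A(x) = Π_λ (x − λ)^{k_λ}
where k_λ is the size of the *largest* Jordan block for λ (equivalently, the smallest k with (A − λI)^k v = 0 for every generalised eigenvector v of λ).

  λ = 2: largest Jordan block has size 2, contributing (x − 2)^2

So m_A(x) = (x - 2)^2 = x^2 - 4*x + 4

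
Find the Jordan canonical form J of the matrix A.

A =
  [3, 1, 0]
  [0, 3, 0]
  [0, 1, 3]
J_2(3) ⊕ J_1(3)

The characteristic polynomial is
  det(x·I − A) = x^3 - 9*x^2 + 27*x - 27 = (x - 3)^3

Eigenvalues and multiplicities (the geometric multiplicity of λ is n − rank(A − λI), which equals the number of Jordan blocks for λ):
  λ = 3: algebraic multiplicity = 3, geometric multiplicity = 2

Determining the block sizes for each eigenvalue:
  λ = 3: 2 blocks summing to 3 forces exactly one block of size 2 and the rest size 1 → block sizes [2, 1]

Assembling the blocks gives a Jordan form
J =
  [3, 1, 0]
  [0, 3, 0]
  [0, 0, 3]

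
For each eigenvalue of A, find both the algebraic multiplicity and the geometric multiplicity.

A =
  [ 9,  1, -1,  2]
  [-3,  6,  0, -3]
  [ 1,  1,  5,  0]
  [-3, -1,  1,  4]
λ = 6: alg = 4, geom = 2

Step 1 — factor the characteristic polynomial to read off the algebraic multiplicities:
  χ_A(x) = (x - 6)^4

Step 2 — compute geometric multiplicities via the rank-nullity identity g(λ) = n − rank(A − λI):
  rank(A − (6)·I) = 2, so dim ker(A − (6)·I) = n − 2 = 2

Summary:
  λ = 6: algebraic multiplicity = 4, geometric multiplicity = 2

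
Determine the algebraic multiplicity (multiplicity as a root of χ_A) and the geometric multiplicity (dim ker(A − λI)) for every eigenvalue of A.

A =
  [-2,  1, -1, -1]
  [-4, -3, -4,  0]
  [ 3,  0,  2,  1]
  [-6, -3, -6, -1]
λ = -1: alg = 4, geom = 2

Step 1 — factor the characteristic polynomial to read off the algebraic multiplicities:
  χ_A(x) = (x + 1)^4

Step 2 — compute geometric multiplicities via the rank-nullity identity g(λ) = n − rank(A − λI):
  rank(A − (-1)·I) = 2, so dim ker(A − (-1)·I) = n − 2 = 2

Summary:
  λ = -1: algebraic multiplicity = 4, geometric multiplicity = 2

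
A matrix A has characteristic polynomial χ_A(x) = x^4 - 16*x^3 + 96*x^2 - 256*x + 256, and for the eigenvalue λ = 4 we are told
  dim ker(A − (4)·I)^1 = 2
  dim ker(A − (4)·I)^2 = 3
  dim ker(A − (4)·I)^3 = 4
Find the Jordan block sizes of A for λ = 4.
Block sizes for λ = 4: [3, 1]

From the dimensions of kernels of powers, the number of Jordan blocks of size at least j is d_j − d_{j−1} where d_j = dim ker(N^j) (with d_0 = 0). Computing the differences gives [2, 1, 1].
The number of blocks of size exactly k is (#blocks of size ≥ k) − (#blocks of size ≥ k + 1), so the partition is: 1 block(s) of size 1, 1 block(s) of size 3.
In nonincreasing order the block sizes are [3, 1].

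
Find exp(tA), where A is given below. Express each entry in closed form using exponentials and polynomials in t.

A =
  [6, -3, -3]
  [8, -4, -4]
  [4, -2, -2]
e^{tA} =
  [6*t + 1, -3*t, -3*t]
  [8*t, 1 - 4*t, -4*t]
  [4*t, -2*t, 1 - 2*t]

Strategy: write A = P · J · P⁻¹ where J is a Jordan canonical form, so e^{tA} = P · e^{tJ} · P⁻¹, and e^{tJ} can be computed block-by-block.

A has Jordan form
J =
  [0, 1, 0]
  [0, 0, 0]
  [0, 0, 0]
(up to reordering of blocks).

Per-block formulas:
  For a 2×2 Jordan block J_2(0): exp(t · J_2(0)) = e^(0t)·(I + t·N), where N is the 2×2 nilpotent shift.
  For a 1×1 block at λ = 0: exp(t · [0]) = [e^(0t)].

After assembling e^{tJ} and conjugating by P, we get:

e^{tA} =
  [6*t + 1, -3*t, -3*t]
  [8*t, 1 - 4*t, -4*t]
  [4*t, -2*t, 1 - 2*t]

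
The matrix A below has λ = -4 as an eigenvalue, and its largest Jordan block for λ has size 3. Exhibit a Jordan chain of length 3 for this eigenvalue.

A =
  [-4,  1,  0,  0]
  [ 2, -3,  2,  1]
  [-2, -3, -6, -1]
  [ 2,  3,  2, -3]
A Jordan chain for λ = -4 of length 3:
v_1 = (2, 0, -4, 4)ᵀ
v_2 = (0, 2, -2, 2)ᵀ
v_3 = (1, 0, 0, 0)ᵀ

Let N = A − (-4)·I. We want v_3 with N^3 v_3 = 0 but N^2 v_3 ≠ 0; then v_{j-1} := N · v_j for j = 3, …, 2.

Pick v_3 = (1, 0, 0, 0)ᵀ.
Then v_2 = N · v_3 = (0, 2, -2, 2)ᵀ.
Then v_1 = N · v_2 = (2, 0, -4, 4)ᵀ.

Sanity check: (A − (-4)·I) v_1 = (0, 0, 0, 0)ᵀ = 0. ✓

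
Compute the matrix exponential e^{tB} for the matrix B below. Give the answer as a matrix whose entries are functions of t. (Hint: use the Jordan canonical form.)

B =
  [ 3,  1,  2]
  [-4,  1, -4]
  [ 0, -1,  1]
e^{tB} =
  [2*t*exp(t) + exp(t), t*exp(t), 2*t*exp(t)]
  [-2*exp(3*t) + 2*exp(t), exp(t), -2*exp(3*t) + 2*exp(t)]
  [-2*t*exp(t) + exp(3*t) - exp(t), -t*exp(t), -2*t*exp(t) + exp(3*t)]

Strategy: write B = P · J · P⁻¹ where J is a Jordan canonical form, so e^{tB} = P · e^{tJ} · P⁻¹, and e^{tJ} can be computed block-by-block.

B has Jordan form
J =
  [1, 1, 0]
  [0, 1, 0]
  [0, 0, 3]
(up to reordering of blocks).

Per-block formulas:
  For a 2×2 Jordan block J_2(1): exp(t · J_2(1)) = e^(1t)·(I + t·N), where N is the 2×2 nilpotent shift.
  For a 1×1 block at λ = 3: exp(t · [3]) = [e^(3t)].

After assembling e^{tJ} and conjugating by P, we get:

e^{tB} =
  [2*t*exp(t) + exp(t), t*exp(t), 2*t*exp(t)]
  [-2*exp(3*t) + 2*exp(t), exp(t), -2*exp(3*t) + 2*exp(t)]
  [-2*t*exp(t) + exp(3*t) - exp(t), -t*exp(t), -2*t*exp(t) + exp(3*t)]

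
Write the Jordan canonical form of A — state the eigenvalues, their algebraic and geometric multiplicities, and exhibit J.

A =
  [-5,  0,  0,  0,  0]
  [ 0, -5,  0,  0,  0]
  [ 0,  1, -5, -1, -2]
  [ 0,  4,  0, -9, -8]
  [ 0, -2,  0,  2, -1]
J_2(-5) ⊕ J_1(-5) ⊕ J_1(-5) ⊕ J_1(-5)

The characteristic polynomial is
  det(x·I − A) = x^5 + 25*x^4 + 250*x^3 + 1250*x^2 + 3125*x + 3125 = (x + 5)^5

Eigenvalues and multiplicities (the geometric multiplicity of λ is n − rank(A − λI), which equals the number of Jordan blocks for λ):
  λ = -5: algebraic multiplicity = 5, geometric multiplicity = 4

Determining the block sizes for each eigenvalue:
  λ = -5: 4 blocks summing to 5 forces exactly one block of size 2 and the rest size 1 → block sizes [2, 1, 1, 1]

Assembling the blocks gives a Jordan form
J =
  [-5,  1,  0,  0,  0]
  [ 0, -5,  0,  0,  0]
  [ 0,  0, -5,  0,  0]
  [ 0,  0,  0, -5,  0]
  [ 0,  0,  0,  0, -5]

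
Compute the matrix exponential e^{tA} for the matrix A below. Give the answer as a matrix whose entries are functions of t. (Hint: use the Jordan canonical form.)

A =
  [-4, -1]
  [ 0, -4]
e^{tA} =
  [exp(-4*t), -t*exp(-4*t)]
  [0, exp(-4*t)]

Strategy: write A = P · J · P⁻¹ where J is a Jordan canonical form, so e^{tA} = P · e^{tJ} · P⁻¹, and e^{tJ} can be computed block-by-block.

A has Jordan form
J =
  [-4,  1]
  [ 0, -4]
(up to reordering of blocks).

Per-block formulas:
  For a 2×2 Jordan block J_2(-4): exp(t · J_2(-4)) = e^(-4t)·(I + t·N), where N is the 2×2 nilpotent shift.

After assembling e^{tJ} and conjugating by P, we get:

e^{tA} =
  [exp(-4*t), -t*exp(-4*t)]
  [0, exp(-4*t)]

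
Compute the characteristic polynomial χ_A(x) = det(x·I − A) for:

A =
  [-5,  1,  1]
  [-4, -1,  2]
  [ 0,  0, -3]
x^3 + 9*x^2 + 27*x + 27

Expanding det(x·I − A) (e.g. by cofactor expansion or by noting that A is similar to its Jordan form J, which has the same characteristic polynomial as A) gives
  χ_A(x) = x^3 + 9*x^2 + 27*x + 27
which factors as (x + 3)^3. The eigenvalues (with algebraic multiplicities) are λ = -3 with multiplicity 3.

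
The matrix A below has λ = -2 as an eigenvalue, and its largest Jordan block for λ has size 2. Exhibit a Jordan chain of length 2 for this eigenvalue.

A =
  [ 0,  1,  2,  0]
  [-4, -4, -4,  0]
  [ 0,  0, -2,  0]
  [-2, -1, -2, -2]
A Jordan chain for λ = -2 of length 2:
v_1 = (2, -4, 0, -2)ᵀ
v_2 = (1, 0, 0, 0)ᵀ

Let N = A − (-2)·I. We want v_2 with N^2 v_2 = 0 but N^1 v_2 ≠ 0; then v_{j-1} := N · v_j for j = 2, …, 2.

Pick v_2 = (1, 0, 0, 0)ᵀ.
Then v_1 = N · v_2 = (2, -4, 0, -2)ᵀ.

Sanity check: (A − (-2)·I) v_1 = (0, 0, 0, 0)ᵀ = 0. ✓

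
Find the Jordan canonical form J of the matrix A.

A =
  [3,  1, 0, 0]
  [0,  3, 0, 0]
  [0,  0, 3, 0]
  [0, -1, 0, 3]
J_2(3) ⊕ J_1(3) ⊕ J_1(3)

The characteristic polynomial is
  det(x·I − A) = x^4 - 12*x^3 + 54*x^2 - 108*x + 81 = (x - 3)^4

Eigenvalues and multiplicities (the geometric multiplicity of λ is n − rank(A − λI), which equals the number of Jordan blocks for λ):
  λ = 3: algebraic multiplicity = 4, geometric multiplicity = 3

Determining the block sizes for each eigenvalue:
  λ = 3: 3 blocks summing to 4 forces exactly one block of size 2 and the rest size 1 → block sizes [2, 1, 1]

Assembling the blocks gives a Jordan form
J =
  [3, 1, 0, 0]
  [0, 3, 0, 0]
  [0, 0, 3, 0]
  [0, 0, 0, 3]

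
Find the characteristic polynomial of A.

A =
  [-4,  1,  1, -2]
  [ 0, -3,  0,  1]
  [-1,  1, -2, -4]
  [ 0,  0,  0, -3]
x^4 + 12*x^3 + 54*x^2 + 108*x + 81

Expanding det(x·I − A) (e.g. by cofactor expansion or by noting that A is similar to its Jordan form J, which has the same characteristic polynomial as A) gives
  χ_A(x) = x^4 + 12*x^3 + 54*x^2 + 108*x + 81
which factors as (x + 3)^4. The eigenvalues (with algebraic multiplicities) are λ = -3 with multiplicity 4.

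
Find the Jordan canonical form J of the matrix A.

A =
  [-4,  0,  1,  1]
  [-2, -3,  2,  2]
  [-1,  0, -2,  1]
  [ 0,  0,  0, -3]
J_2(-3) ⊕ J_1(-3) ⊕ J_1(-3)

The characteristic polynomial is
  det(x·I − A) = x^4 + 12*x^3 + 54*x^2 + 108*x + 81 = (x + 3)^4

Eigenvalues and multiplicities (the geometric multiplicity of λ is n − rank(A − λI), which equals the number of Jordan blocks for λ):
  λ = -3: algebraic multiplicity = 4, geometric multiplicity = 3

Determining the block sizes for each eigenvalue:
  λ = -3: 3 blocks summing to 4 forces exactly one block of size 2 and the rest size 1 → block sizes [2, 1, 1]

Assembling the blocks gives a Jordan form
J =
  [-3,  1,  0,  0]
  [ 0, -3,  0,  0]
  [ 0,  0, -3,  0]
  [ 0,  0,  0, -3]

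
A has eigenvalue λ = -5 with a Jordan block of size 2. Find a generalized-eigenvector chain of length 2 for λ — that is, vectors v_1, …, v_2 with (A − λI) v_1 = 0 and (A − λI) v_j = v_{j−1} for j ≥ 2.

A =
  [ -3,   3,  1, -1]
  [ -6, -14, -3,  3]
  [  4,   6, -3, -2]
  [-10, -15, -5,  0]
A Jordan chain for λ = -5 of length 2:
v_1 = (2, -6, 4, -10)ᵀ
v_2 = (1, 0, 0, 0)ᵀ

Let N = A − (-5)·I. We want v_2 with N^2 v_2 = 0 but N^1 v_2 ≠ 0; then v_{j-1} := N · v_j for j = 2, …, 2.

Pick v_2 = (1, 0, 0, 0)ᵀ.
Then v_1 = N · v_2 = (2, -6, 4, -10)ᵀ.

Sanity check: (A − (-5)·I) v_1 = (0, 0, 0, 0)ᵀ = 0. ✓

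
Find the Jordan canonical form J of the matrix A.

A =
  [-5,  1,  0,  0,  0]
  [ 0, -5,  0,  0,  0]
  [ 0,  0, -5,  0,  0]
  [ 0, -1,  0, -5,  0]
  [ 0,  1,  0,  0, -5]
J_2(-5) ⊕ J_1(-5) ⊕ J_1(-5) ⊕ J_1(-5)

The characteristic polynomial is
  det(x·I − A) = x^5 + 25*x^4 + 250*x^3 + 1250*x^2 + 3125*x + 3125 = (x + 5)^5

Eigenvalues and multiplicities (the geometric multiplicity of λ is n − rank(A − λI), which equals the number of Jordan blocks for λ):
  λ = -5: algebraic multiplicity = 5, geometric multiplicity = 4

Determining the block sizes for each eigenvalue:
  λ = -5: 4 blocks summing to 5 forces exactly one block of size 2 and the rest size 1 → block sizes [2, 1, 1, 1]

Assembling the blocks gives a Jordan form
J =
  [-5,  1,  0,  0,  0]
  [ 0, -5,  0,  0,  0]
  [ 0,  0, -5,  0,  0]
  [ 0,  0,  0, -5,  0]
  [ 0,  0,  0,  0, -5]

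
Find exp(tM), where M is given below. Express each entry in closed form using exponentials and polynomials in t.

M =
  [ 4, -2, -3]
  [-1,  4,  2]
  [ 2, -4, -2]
e^{tM} =
  [2*t*exp(2*t) + exp(2*t), 2*t^2*exp(2*t) - 2*t*exp(2*t), t^2*exp(2*t) - 3*t*exp(2*t)]
  [-t*exp(2*t), -t^2*exp(2*t) + 2*t*exp(2*t) + exp(2*t), -t^2*exp(2*t)/2 + 2*t*exp(2*t)]
  [2*t*exp(2*t), 2*t^2*exp(2*t) - 4*t*exp(2*t), t^2*exp(2*t) - 4*t*exp(2*t) + exp(2*t)]

Strategy: write M = P · J · P⁻¹ where J is a Jordan canonical form, so e^{tM} = P · e^{tJ} · P⁻¹, and e^{tJ} can be computed block-by-block.

M has Jordan form
J =
  [2, 1, 0]
  [0, 2, 1]
  [0, 0, 2]
(up to reordering of blocks).

Per-block formulas:
  For a 3×3 Jordan block J_3(2): exp(t · J_3(2)) = e^(2t)·(I + t·N + (t^2/2)·N^2), where N is the 3×3 nilpotent shift.

After assembling e^{tJ} and conjugating by P, we get:

e^{tM} =
  [2*t*exp(2*t) + exp(2*t), 2*t^2*exp(2*t) - 2*t*exp(2*t), t^2*exp(2*t) - 3*t*exp(2*t)]
  [-t*exp(2*t), -t^2*exp(2*t) + 2*t*exp(2*t) + exp(2*t), -t^2*exp(2*t)/2 + 2*t*exp(2*t)]
  [2*t*exp(2*t), 2*t^2*exp(2*t) - 4*t*exp(2*t), t^2*exp(2*t) - 4*t*exp(2*t) + exp(2*t)]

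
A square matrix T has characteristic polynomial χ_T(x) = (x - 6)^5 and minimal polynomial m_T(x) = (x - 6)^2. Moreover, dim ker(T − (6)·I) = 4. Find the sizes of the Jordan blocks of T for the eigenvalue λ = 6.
Block sizes for λ = 6: [2, 1, 1, 1]

Step 1 — from the characteristic polynomial, algebraic multiplicity of λ = 6 is 5. From dim ker(T − (6)·I) = 4, there are exactly 4 Jordan blocks for λ = 6.
Step 2 — from the minimal polynomial, the factor (x − 6)^2 tells us the largest block for λ = 6 has size 2.
Step 3 — with total size 5, 4 blocks, and largest block 2, the block sizes (in nonincreasing order) are [2, 1, 1, 1].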